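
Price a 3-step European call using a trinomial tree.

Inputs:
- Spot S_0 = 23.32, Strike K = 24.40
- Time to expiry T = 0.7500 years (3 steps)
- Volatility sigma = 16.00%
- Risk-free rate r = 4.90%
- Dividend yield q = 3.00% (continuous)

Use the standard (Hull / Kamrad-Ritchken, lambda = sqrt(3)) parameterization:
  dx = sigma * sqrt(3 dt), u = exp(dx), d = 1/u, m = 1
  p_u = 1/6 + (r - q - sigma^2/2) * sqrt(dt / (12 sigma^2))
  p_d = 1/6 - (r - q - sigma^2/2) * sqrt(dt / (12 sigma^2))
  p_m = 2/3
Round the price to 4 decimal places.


Answer: Price = V(0,0) = 0.9793

Derivation:
dt = T/N = 0.250000; dx = sigma*sqrt(3*dt) = 0.138564
u = exp(dx) = 1.148623; d = 1/u = 0.870607
p_u = 0.172260, p_m = 0.666667, p_d = 0.161074
Discount per step: exp(-r*dt) = 0.987825
Stock lattice S(k, j) with j the centered position index:
  k=0: S(0,+0) = 23.3200
  k=1: S(1,-1) = 20.3026; S(1,+0) = 23.3200; S(1,+1) = 26.7859
  k=2: S(2,-2) = 17.6756; S(2,-1) = 20.3026; S(2,+0) = 23.3200; S(2,+1) = 26.7859; S(2,+2) = 30.7669
  k=3: S(3,-3) = 15.3885; S(3,-2) = 17.6756; S(3,-1) = 20.3026; S(3,+0) = 23.3200; S(3,+1) = 26.7859; S(3,+2) = 30.7669; S(3,+3) = 35.3396
Terminal payoffs V(N, j) = max(S_T - K, 0):
  V(3,-3) = 0.000000; V(3,-2) = 0.000000; V(3,-1) = 0.000000; V(3,+0) = 0.000000; V(3,+1) = 2.385895; V(3,+2) = 6.366902; V(3,+3) = 10.939579
Backward induction: V(k, j) = exp(-r*dt) * [p_u * V(k+1, j+1) + p_m * V(k+1, j) + p_d * V(k+1, j-1)]
  V(2,-2) = exp(-r*dt) * [p_u*0.000000 + p_m*0.000000 + p_d*0.000000] = 0.000000
  V(2,-1) = exp(-r*dt) * [p_u*0.000000 + p_m*0.000000 + p_d*0.000000] = 0.000000
  V(2,+0) = exp(-r*dt) * [p_u*2.385895 + p_m*0.000000 + p_d*0.000000] = 0.405990
  V(2,+1) = exp(-r*dt) * [p_u*6.366902 + p_m*2.385895 + p_d*0.000000] = 2.654638
  V(2,+2) = exp(-r*dt) * [p_u*10.939579 + p_m*6.366902 + p_d*2.385895] = 6.434053
  V(1,-1) = exp(-r*dt) * [p_u*0.405990 + p_m*0.000000 + p_d*0.000000] = 0.069084
  V(1,+0) = exp(-r*dt) * [p_u*2.654638 + p_m*0.405990 + p_d*0.000000] = 0.719084
  V(1,+1) = exp(-r*dt) * [p_u*6.434053 + p_m*2.654638 + p_d*0.405990] = 2.907643
  V(0,+0) = exp(-r*dt) * [p_u*2.907643 + p_m*0.719084 + p_d*0.069084] = 0.979317


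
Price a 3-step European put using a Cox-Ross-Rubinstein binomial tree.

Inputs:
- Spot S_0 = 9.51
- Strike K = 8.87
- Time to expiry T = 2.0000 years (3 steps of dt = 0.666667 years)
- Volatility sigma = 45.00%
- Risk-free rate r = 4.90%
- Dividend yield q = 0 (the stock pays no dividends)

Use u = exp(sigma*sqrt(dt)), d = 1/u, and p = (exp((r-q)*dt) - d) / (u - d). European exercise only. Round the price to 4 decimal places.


Answer: Price = V(0,0) = 1.6876

Derivation:
dt = T/N = 0.666667
u = exp(sigma*sqrt(dt)) = 1.444009; d = 1/u = 0.692516
p = (exp((r-q)*dt) - d) / (u - d) = 0.453351
Discount per step: exp(-r*dt) = 0.967861
Stock lattice S(k, i) with i counting down-moves:
  k=0: S(0,0) = 9.5100
  k=1: S(1,0) = 13.7325; S(1,1) = 6.5858
  k=2: S(2,0) = 19.8299; S(2,1) = 9.5100; S(2,2) = 4.5608
  k=3: S(3,0) = 28.6346; S(3,1) = 13.7325; S(3,2) = 6.5858; S(3,3) = 3.1584
Terminal payoffs V(N, i) = max(K - S_T, 0):
  V(3,0) = 0.000000; V(3,1) = 0.000000; V(3,2) = 2.284170; V(3,3) = 5.711575
Backward induction: V(k, i) = exp(-r*dt) * [p * V(k+1, i) + (1-p) * V(k+1, i+1)].
  V(2,0) = exp(-r*dt) * [p*0.000000 + (1-p)*0.000000] = 0.000000
  V(2,1) = exp(-r*dt) * [p*0.000000 + (1-p)*2.284170] = 1.208510
  V(2,2) = exp(-r*dt) * [p*2.284170 + (1-p)*5.711575] = 4.024133
  V(1,0) = exp(-r*dt) * [p*0.000000 + (1-p)*1.208510] = 0.639399
  V(1,1) = exp(-r*dt) * [p*1.208510 + (1-p)*4.024133] = 2.659362
  V(0,0) = exp(-r*dt) * [p*0.639399 + (1-p)*2.659362] = 1.687573


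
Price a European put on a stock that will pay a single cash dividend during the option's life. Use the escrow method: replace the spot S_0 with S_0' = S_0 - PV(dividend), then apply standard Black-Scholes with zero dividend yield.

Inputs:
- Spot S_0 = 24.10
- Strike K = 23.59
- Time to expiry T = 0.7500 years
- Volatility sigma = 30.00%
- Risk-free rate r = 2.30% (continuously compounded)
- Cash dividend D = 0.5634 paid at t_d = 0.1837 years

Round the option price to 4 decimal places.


Answer: Price = 2.2426

Derivation:
PV(D) = D * exp(-r * t_d) = 0.5634 * 0.99578381 = 0.56102460
S_0' = S_0 - PV(D) = 24.1000 - 0.56102460 = 23.53897540
d1 = (ln(S_0'/K) + (r + sigma^2/2)*T) / (sigma*sqrt(T)) = 0.18796478
d2 = d1 - sigma*sqrt(T) = -0.07184284
exp(-rT) = 0.98289793
N(-d1) = 0.42545213; N(-d2) = 0.52863651
P = K * exp(-rT) * N(-d2) - S_0' * N(-d1) = 23.5900 * 0.98289793 * 0.52863651 - 23.53897540 * 0.42545213 = 2.2426


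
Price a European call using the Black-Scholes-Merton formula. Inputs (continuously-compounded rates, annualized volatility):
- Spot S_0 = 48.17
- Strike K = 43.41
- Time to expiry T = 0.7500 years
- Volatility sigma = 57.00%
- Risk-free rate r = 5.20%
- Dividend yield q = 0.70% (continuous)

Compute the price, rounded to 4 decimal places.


Answer: Price = 12.1553

Derivation:
d1 = (ln(S/K) + (r - q + 0.5*sigma^2) * T) / (sigma * sqrt(T)) = 0.52596425
d2 = d1 - sigma * sqrt(T) = 0.03232977
exp(-rT) = 0.96175071; exp(-qT) = 0.99476376
C = S_0 * exp(-qT) * N(d1) - K * exp(-rT) * N(d2)
N(d1) = 0.70054348; N(d2) = 0.51289547
C = 48.1700 * 0.99476376 * 0.70054348 - 43.4100 * 0.96175071 * 0.51289547 = 12.1553


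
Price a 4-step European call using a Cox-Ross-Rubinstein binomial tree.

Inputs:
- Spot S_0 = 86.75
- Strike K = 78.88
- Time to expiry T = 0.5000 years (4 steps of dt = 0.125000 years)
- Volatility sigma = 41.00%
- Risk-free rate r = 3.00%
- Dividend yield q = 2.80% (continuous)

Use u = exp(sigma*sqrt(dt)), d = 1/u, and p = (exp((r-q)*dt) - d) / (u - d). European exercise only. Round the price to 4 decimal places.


Answer: Price = V(0,0) = 14.2114

Derivation:
dt = T/N = 0.125000
u = exp(sigma*sqrt(dt)) = 1.155990; d = 1/u = 0.865060
p = (exp((r-q)*dt) - d) / (u - d) = 0.464684
Discount per step: exp(-r*dt) = 0.996257
Stock lattice S(k, i) with i counting down-moves:
  k=0: S(0,0) = 86.7500
  k=1: S(1,0) = 100.2821; S(1,1) = 75.0439
  k=2: S(2,0) = 115.9251; S(2,1) = 86.7500; S(2,2) = 64.9175
  k=3: S(3,0) = 134.0082; S(3,1) = 100.2821; S(3,2) = 75.0439; S(3,3) = 56.1575
  k=4: S(4,0) = 154.9121; S(4,1) = 115.9251; S(4,2) = 86.7500; S(4,3) = 64.9175; S(4,4) = 48.5796
Terminal payoffs V(N, i) = max(S_T - K, 0):
  V(4,0) = 76.032119; V(4,1) = 37.045089; V(4,2) = 7.870000; V(4,3) = 0.000000; V(4,4) = 0.000000
Backward induction: V(k, i) = exp(-r*dt) * [p * V(k+1, i) + (1-p) * V(k+1, i+1)].
  V(3,0) = exp(-r*dt) * [p*76.032119 + (1-p)*37.045089] = 54.955250
  V(3,1) = exp(-r*dt) * [p*37.045089 + (1-p)*7.870000] = 21.346982
  V(3,2) = exp(-r*dt) * [p*7.870000 + (1-p)*0.000000] = 3.643371
  V(3,3) = exp(-r*dt) * [p*0.000000 + (1-p)*0.000000] = 0.000000
  V(2,0) = exp(-r*dt) * [p*54.955250 + (1-p)*21.346982] = 36.825834
  V(2,1) = exp(-r*dt) * [p*21.346982 + (1-p)*3.643371] = 11.825518
  V(2,2) = exp(-r*dt) * [p*3.643371 + (1-p)*0.000000] = 1.686678
  V(1,0) = exp(-r*dt) * [p*36.825834 + (1-p)*11.825518] = 23.355007
  V(1,1) = exp(-r*dt) * [p*11.825518 + (1-p)*1.686678] = 6.374082
  V(0,0) = exp(-r*dt) * [p*23.355007 + (1-p)*6.374082] = 14.211445


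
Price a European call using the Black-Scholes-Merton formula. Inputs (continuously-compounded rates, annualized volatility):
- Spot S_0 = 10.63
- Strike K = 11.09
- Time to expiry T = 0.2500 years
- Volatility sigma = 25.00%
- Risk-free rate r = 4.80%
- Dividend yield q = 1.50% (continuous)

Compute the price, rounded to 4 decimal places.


Answer: Price = 0.3730

Derivation:
d1 = (ln(S/K) + (r - q + 0.5*sigma^2) * T) / (sigma * sqrt(T)) = -0.21040887
d2 = d1 - sigma * sqrt(T) = -0.33540887
exp(-rT) = 0.98807171; exp(-qT) = 0.99625702
C = S_0 * exp(-qT) * N(d1) - K * exp(-rT) * N(d2)
N(d1) = 0.41667428; N(d2) = 0.36865834
C = 10.6300 * 0.99625702 * 0.41667428 - 11.0900 * 0.98807171 * 0.36865834 = 0.3730


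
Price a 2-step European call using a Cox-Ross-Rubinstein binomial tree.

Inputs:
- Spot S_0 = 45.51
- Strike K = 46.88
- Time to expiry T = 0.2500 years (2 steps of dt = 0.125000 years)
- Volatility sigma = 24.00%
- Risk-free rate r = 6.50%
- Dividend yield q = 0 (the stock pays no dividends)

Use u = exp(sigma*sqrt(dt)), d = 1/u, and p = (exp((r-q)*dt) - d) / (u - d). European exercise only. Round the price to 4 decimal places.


dt = T/N = 0.125000
u = exp(sigma*sqrt(dt)) = 1.088557; d = 1/u = 0.918647
p = (exp((r-q)*dt) - d) / (u - d) = 0.526814
Discount per step: exp(-r*dt) = 0.991908
Stock lattice S(k, i) with i counting down-moves:
  k=0: S(0,0) = 45.5100
  k=1: S(1,0) = 49.5402; S(1,1) = 41.8076
  k=2: S(2,0) = 53.9273; S(2,1) = 45.5100; S(2,2) = 38.4065
Terminal payoffs V(N, i) = max(S_T - K, 0):
  V(2,0) = 7.047347; V(2,1) = 0.000000; V(2,2) = 0.000000
Backward induction: V(k, i) = exp(-r*dt) * [p * V(k+1, i) + (1-p) * V(k+1, i+1)].
  V(1,0) = exp(-r*dt) * [p*7.047347 + (1-p)*0.000000] = 3.682597
  V(1,1) = exp(-r*dt) * [p*0.000000 + (1-p)*0.000000] = 0.000000
  V(0,0) = exp(-r*dt) * [p*3.682597 + (1-p)*0.000000] = 1.924345

Answer: Price = V(0,0) = 1.9243


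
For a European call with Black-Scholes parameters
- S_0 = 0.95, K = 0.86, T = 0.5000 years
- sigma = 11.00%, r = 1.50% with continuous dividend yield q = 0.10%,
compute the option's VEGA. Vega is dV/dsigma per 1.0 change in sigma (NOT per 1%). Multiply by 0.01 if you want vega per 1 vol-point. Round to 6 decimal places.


Answer: Vega = 0.099338

Derivation:
d1 = 1.4084872233; d2 = 1.3307054773
phi(d1) = 0.1479535860; exp(-qT) = 0.9995001250; exp(-rT) = 0.9925280548
Vega = S * exp(-qT) * phi(d1) * sqrt(T) = 0.9500 * 0.9995001250 * 0.1479535860 * 0.7071067812 = 0.099338


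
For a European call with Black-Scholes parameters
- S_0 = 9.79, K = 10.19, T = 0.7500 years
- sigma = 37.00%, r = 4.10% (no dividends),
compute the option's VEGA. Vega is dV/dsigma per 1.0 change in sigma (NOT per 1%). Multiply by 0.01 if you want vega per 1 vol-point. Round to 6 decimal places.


Answer: Vega = 3.353399

Derivation:
d1 = 0.1312055304; d2 = -0.1892238690
phi(d1) = 0.3955231426; exp(-qT) = 1.0000000000; exp(-rT) = 0.9697179723
Vega = S * exp(-qT) * phi(d1) * sqrt(T) = 9.7900 * 1.0000000000 * 0.3955231426 * 0.8660254038 = 3.353399


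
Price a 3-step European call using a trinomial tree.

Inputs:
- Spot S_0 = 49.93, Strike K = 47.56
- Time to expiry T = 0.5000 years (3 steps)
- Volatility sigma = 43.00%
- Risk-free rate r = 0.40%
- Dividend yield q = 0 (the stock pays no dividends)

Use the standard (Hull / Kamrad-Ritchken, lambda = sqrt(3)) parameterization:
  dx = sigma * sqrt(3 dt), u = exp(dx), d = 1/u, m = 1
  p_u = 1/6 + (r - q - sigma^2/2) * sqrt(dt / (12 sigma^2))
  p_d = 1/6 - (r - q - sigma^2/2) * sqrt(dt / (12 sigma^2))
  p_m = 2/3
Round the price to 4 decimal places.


Answer: Price = V(0,0) = 7.0122

Derivation:
dt = T/N = 0.166667; dx = sigma*sqrt(3*dt) = 0.304056
u = exp(dx) = 1.355345; d = 1/u = 0.737820
p_u = 0.142425, p_m = 0.666667, p_d = 0.190908
Discount per step: exp(-r*dt) = 0.999334
Stock lattice S(k, j) with j the centered position index:
  k=0: S(0,+0) = 49.9300
  k=1: S(1,-1) = 36.8393; S(1,+0) = 49.9300; S(1,+1) = 67.6724
  k=2: S(2,-2) = 27.1808; S(2,-1) = 36.8393; S(2,+0) = 49.9300; S(2,+1) = 67.6724; S(2,+2) = 91.7194
  k=3: S(3,-3) = 20.0545; S(3,-2) = 27.1808; S(3,-1) = 36.8393; S(3,+0) = 49.9300; S(3,+1) = 67.6724; S(3,+2) = 91.7194; S(3,+3) = 124.3114
Terminal payoffs V(N, j) = max(S_T - K, 0):
  V(3,-3) = 0.000000; V(3,-2) = 0.000000; V(3,-1) = 0.000000; V(3,+0) = 2.370000; V(3,+1) = 20.112368; V(3,+2) = 44.159394; V(3,+3) = 76.751408
Backward induction: V(k, j) = exp(-r*dt) * [p_u * V(k+1, j+1) + p_m * V(k+1, j) + p_d * V(k+1, j-1)]
  V(2,-2) = exp(-r*dt) * [p_u*0.000000 + p_m*0.000000 + p_d*0.000000] = 0.000000
  V(2,-1) = exp(-r*dt) * [p_u*2.370000 + p_m*0.000000 + p_d*0.000000] = 0.337322
  V(2,+0) = exp(-r*dt) * [p_u*20.112368 + p_m*2.370000 + p_d*0.000000] = 4.441541
  V(2,+1) = exp(-r*dt) * [p_u*44.159394 + p_m*20.112368 + p_d*2.370000] = 20.136669
  V(2,+2) = exp(-r*dt) * [p_u*76.751408 + p_m*44.159394 + p_d*20.112368] = 44.181068
  V(1,-1) = exp(-r*dt) * [p_u*4.441541 + p_m*0.337322 + p_d*0.000000] = 0.856896
  V(1,+0) = exp(-r*dt) * [p_u*20.136669 + p_m*4.441541 + p_d*0.337322] = 5.889462
  V(1,+1) = exp(-r*dt) * [p_u*44.181068 + p_m*20.136669 + p_d*4.441541] = 20.551155
  V(0,+0) = exp(-r*dt) * [p_u*20.551155 + p_m*5.889462 + p_d*0.856896] = 7.012218


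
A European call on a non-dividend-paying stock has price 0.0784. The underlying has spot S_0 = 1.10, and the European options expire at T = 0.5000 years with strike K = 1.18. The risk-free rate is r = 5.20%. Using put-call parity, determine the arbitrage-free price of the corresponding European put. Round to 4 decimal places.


Put-call parity: C - P = S_0 * exp(-qT) - K * exp(-rT).
S_0 * exp(-qT) = 1.1000 * 1.00000000 = 1.10000000
K * exp(-rT) = 1.1800 * 0.97433509 = 1.14971541
P = C - S*exp(-qT) + K*exp(-rT)
P = 0.0784 - 1.10000000 + 1.14971541 = 0.1281

Answer: Put price = 0.1281


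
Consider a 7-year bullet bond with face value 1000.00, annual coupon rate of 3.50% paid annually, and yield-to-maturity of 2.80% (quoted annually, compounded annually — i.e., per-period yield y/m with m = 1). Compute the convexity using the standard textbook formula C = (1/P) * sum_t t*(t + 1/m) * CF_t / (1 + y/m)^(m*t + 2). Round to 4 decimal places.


Answer: Convexity = 46.4210

Derivation:
Coupon per period c = face * coupon_rate / m = 35.000000
Periods per year m = 1; per-period yield y/m = 0.028000
Number of cashflows N = 7
Cashflows (t years, CF_t, discount factor 1/(1+y/m)^(m*t), PV):
  t = 1.0000: CF_t = 35.000000, DF = 0.972763, PV = 34.046693
  t = 2.0000: CF_t = 35.000000, DF = 0.946267, PV = 33.119351
  t = 3.0000: CF_t = 35.000000, DF = 0.920493, PV = 32.217267
  t = 4.0000: CF_t = 35.000000, DF = 0.895422, PV = 31.339754
  t = 5.0000: CF_t = 35.000000, DF = 0.871033, PV = 30.486142
  t = 6.0000: CF_t = 35.000000, DF = 0.847308, PV = 29.655780
  t = 7.0000: CF_t = 1035.000000, DF = 0.824230, PV = 853.077617
Price P = sum_t PV_t = 1043.942605
Convexity numerator sum_t t*(t + 1/m) * CF_t / (1+y/m)^(m*t + 2):
  t = 1.0000: term = 64.434535
  t = 2.0000: term = 188.038525
  t = 3.0000: term = 365.833706
  t = 4.0000: term = 593.115607
  t = 5.0000: term = 865.441061
  t = 6.0000: term = 1178.616231
  t = 7.0000: term = 45205.402958
Convexity = (1/P) * sum = 48460.882622 / 1043.942605 = 46.421022


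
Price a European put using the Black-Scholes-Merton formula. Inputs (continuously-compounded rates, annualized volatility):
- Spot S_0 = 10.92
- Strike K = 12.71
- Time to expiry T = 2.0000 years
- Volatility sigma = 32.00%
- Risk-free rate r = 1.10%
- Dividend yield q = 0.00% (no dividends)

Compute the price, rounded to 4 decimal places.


d1 = (ln(S/K) + (r - q + 0.5*sigma^2) * T) / (sigma * sqrt(T)) = -0.06053080
d2 = d1 - sigma * sqrt(T) = -0.51307914
exp(-rT) = 0.97824024; exp(-qT) = 1.00000000
P = K * exp(-rT) * N(-d2) - S_0 * exp(-qT) * N(-d1)
N(-d1) = 0.52413356; N(-d2) = 0.69605202
P = 12.7100 * 0.97824024 * 0.69605202 - 10.9200 * 1.00000000 * 0.52413356 = 2.9308

Answer: Price = 2.9308


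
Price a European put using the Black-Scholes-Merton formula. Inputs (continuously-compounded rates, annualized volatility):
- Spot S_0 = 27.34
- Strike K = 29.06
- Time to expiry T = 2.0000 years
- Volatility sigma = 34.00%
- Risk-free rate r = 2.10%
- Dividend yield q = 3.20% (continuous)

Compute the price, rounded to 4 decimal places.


Answer: Price = 6.2671

Derivation:
d1 = (ln(S/K) + (r - q + 0.5*sigma^2) * T) / (sigma * sqrt(T)) = 0.06777447
d2 = d1 - sigma * sqrt(T) = -0.41305815
exp(-rT) = 0.95886978; exp(-qT) = 0.93800500
P = K * exp(-rT) * N(-d2) - S_0 * exp(-qT) * N(-d1)
N(-d1) = 0.47298259; N(-d2) = 0.66021799
P = 29.0600 * 0.95886978 * 0.66021799 - 27.3400 * 0.93800500 * 0.47298259 = 6.2671


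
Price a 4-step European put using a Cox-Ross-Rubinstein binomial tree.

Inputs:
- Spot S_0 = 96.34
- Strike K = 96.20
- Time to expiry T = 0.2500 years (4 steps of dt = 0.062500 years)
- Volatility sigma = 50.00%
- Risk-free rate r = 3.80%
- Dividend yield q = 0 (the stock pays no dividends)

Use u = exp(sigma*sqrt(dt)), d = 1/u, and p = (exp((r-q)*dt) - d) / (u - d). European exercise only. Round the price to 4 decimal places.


Answer: Price = V(0,0) = 8.4689

Derivation:
dt = T/N = 0.062500
u = exp(sigma*sqrt(dt)) = 1.133148; d = 1/u = 0.882497
p = (exp((r-q)*dt) - d) / (u - d) = 0.478277
Discount per step: exp(-r*dt) = 0.997628
Stock lattice S(k, i) with i counting down-moves:
  k=0: S(0,0) = 96.3400
  k=1: S(1,0) = 109.1675; S(1,1) = 85.0198
  k=2: S(2,0) = 123.7030; S(2,1) = 96.3400; S(2,2) = 75.0297
  k=3: S(3,0) = 140.1739; S(3,1) = 109.1675; S(3,2) = 85.0198; S(3,3) = 66.2134
  k=4: S(4,0) = 158.8378; S(4,1) = 123.7030; S(4,2) = 96.3400; S(4,3) = 75.0297; S(4,4) = 58.4332
Terminal payoffs V(N, i) = max(K - S_T, 0):
  V(4,0) = 0.000000; V(4,1) = 0.000000; V(4,2) = 0.000000; V(4,3) = 21.170333; V(4,4) = 37.766836
Backward induction: V(k, i) = exp(-r*dt) * [p * V(k+1, i) + (1-p) * V(k+1, i+1)].
  V(3,0) = exp(-r*dt) * [p*0.000000 + (1-p)*0.000000] = 0.000000
  V(3,1) = exp(-r*dt) * [p*0.000000 + (1-p)*0.000000] = 0.000000
  V(3,2) = exp(-r*dt) * [p*0.000000 + (1-p)*21.170333] = 11.018844
  V(3,3) = exp(-r*dt) * [p*21.170333 + (1-p)*37.766836] = 29.758347
  V(2,0) = exp(-r*dt) * [p*0.000000 + (1-p)*0.000000] = 0.000000
  V(2,1) = exp(-r*dt) * [p*0.000000 + (1-p)*11.018844] = 5.735145
  V(2,2) = exp(-r*dt) * [p*11.018844 + (1-p)*29.758347] = 20.746339
  V(1,0) = exp(-r*dt) * [p*0.000000 + (1-p)*5.735145] = 2.985058
  V(1,1) = exp(-r*dt) * [p*5.735145 + (1-p)*20.746339] = 13.534645
  V(0,0) = exp(-r*dt) * [p*2.985058 + (1-p)*13.534645] = 8.468880


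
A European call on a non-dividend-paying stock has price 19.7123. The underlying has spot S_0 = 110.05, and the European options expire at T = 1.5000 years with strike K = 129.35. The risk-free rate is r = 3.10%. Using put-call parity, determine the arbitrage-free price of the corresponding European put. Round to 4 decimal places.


Put-call parity: C - P = S_0 * exp(-qT) - K * exp(-rT).
S_0 * exp(-qT) = 110.0500 * 1.00000000 = 110.05000000
K * exp(-rT) = 129.3500 * 0.95456456 = 123.47292591
P = C - S*exp(-qT) + K*exp(-rT)
P = 19.7123 - 110.05000000 + 123.47292591 = 33.1352

Answer: Put price = 33.1352


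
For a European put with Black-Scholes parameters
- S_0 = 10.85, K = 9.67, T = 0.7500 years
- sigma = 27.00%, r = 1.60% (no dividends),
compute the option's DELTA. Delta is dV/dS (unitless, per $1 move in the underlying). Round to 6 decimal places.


d1 = 0.6606352716; d2 = 0.4268084126
phi(d1) = 0.3207292357; exp(-qT) = 1.0000000000; exp(-rT) = 0.9880717129
N(-d1) = 0.2544231217
Delta = -exp(-qT) * N(-d1) = -1.0000000000 * 0.2544231217 = -0.254423

Answer: Delta = -0.254423


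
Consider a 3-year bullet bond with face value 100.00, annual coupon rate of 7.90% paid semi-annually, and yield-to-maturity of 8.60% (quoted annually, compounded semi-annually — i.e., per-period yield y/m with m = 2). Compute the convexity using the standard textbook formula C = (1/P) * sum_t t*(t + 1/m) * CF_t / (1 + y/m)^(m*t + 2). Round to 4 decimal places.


Coupon per period c = face * coupon_rate / m = 3.950000
Periods per year m = 2; per-period yield y/m = 0.043000
Number of cashflows N = 6
Cashflows (t years, CF_t, discount factor 1/(1+y/m)^(m*t), PV):
  t = 0.5000: CF_t = 3.950000, DF = 0.958773, PV = 3.787152
  t = 1.0000: CF_t = 3.950000, DF = 0.919245, PV = 3.631019
  t = 1.5000: CF_t = 3.950000, DF = 0.881347, PV = 3.481322
  t = 2.0000: CF_t = 3.950000, DF = 0.845012, PV = 3.337797
  t = 2.5000: CF_t = 3.950000, DF = 0.810174, PV = 3.200188
  t = 3.0000: CF_t = 103.950000, DF = 0.776773, PV = 80.745559
Price P = sum_t PV_t = 98.183036
Convexity numerator sum_t t*(t + 1/m) * CF_t / (1+y/m)^(m*t + 2):
  t = 0.5000: term = 1.740661
  t = 1.0000: term = 5.006695
  t = 1.5000: term = 9.600565
  t = 2.0000: term = 15.341268
  t = 2.5000: term = 22.063185
  t = 3.0000: term = 779.362177
Convexity = (1/P) * sum = 833.114550 / 98.183036 = 8.485321

Answer: Convexity = 8.4853


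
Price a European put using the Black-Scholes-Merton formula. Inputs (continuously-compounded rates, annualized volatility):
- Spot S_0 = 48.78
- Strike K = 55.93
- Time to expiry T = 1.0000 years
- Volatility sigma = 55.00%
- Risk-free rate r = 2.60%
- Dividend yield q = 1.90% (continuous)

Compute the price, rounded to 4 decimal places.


Answer: Price = 14.7049

Derivation:
d1 = (ln(S/K) + (r - q + 0.5*sigma^2) * T) / (sigma * sqrt(T)) = 0.03903543
d2 = d1 - sigma * sqrt(T) = -0.51096457
exp(-rT) = 0.97433509; exp(-qT) = 0.98117936
P = K * exp(-rT) * N(-d2) - S_0 * exp(-qT) * N(-d1)
N(-d1) = 0.48443107; N(-d2) = 0.69531207
P = 55.9300 * 0.97433509 * 0.69531207 - 48.7800 * 0.98117936 * 0.48443107 = 14.7049


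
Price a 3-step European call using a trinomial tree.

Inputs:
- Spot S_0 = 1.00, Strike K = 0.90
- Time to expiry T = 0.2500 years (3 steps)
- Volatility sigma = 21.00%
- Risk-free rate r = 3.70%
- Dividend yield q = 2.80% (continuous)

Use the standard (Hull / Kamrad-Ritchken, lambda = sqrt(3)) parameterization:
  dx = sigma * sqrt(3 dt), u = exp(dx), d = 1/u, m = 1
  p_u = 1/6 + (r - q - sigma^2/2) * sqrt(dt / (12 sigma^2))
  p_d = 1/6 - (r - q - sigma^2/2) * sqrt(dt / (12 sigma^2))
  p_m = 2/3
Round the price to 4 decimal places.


Answer: Price = V(0,0) = 0.1074

Derivation:
dt = T/N = 0.083333; dx = sigma*sqrt(3*dt) = 0.105000
u = exp(dx) = 1.110711; d = 1/u = 0.900325
p_u = 0.161488, p_m = 0.666667, p_d = 0.171845
Discount per step: exp(-r*dt) = 0.996921
Stock lattice S(k, j) with j the centered position index:
  k=0: S(0,+0) = 1.0000
  k=1: S(1,-1) = 0.9003; S(1,+0) = 1.0000; S(1,+1) = 1.1107
  k=2: S(2,-2) = 0.8106; S(2,-1) = 0.9003; S(2,+0) = 1.0000; S(2,+1) = 1.1107; S(2,+2) = 1.2337
  k=3: S(3,-3) = 0.7298; S(3,-2) = 0.8106; S(3,-1) = 0.9003; S(3,+0) = 1.0000; S(3,+1) = 1.1107; S(3,+2) = 1.2337; S(3,+3) = 1.3703
Terminal payoffs V(N, j) = max(S_T - K, 0):
  V(3,-3) = 0.000000; V(3,-2) = 0.000000; V(3,-1) = 0.000325; V(3,+0) = 0.100000; V(3,+1) = 0.210711; V(3,+2) = 0.333678; V(3,+3) = 0.470259
Backward induction: V(k, j) = exp(-r*dt) * [p_u * V(k+1, j+1) + p_m * V(k+1, j) + p_d * V(k+1, j-1)]
  V(2,-2) = exp(-r*dt) * [p_u*0.000325 + p_m*0.000000 + p_d*0.000000] = 0.000052
  V(2,-1) = exp(-r*dt) * [p_u*0.100000 + p_m*0.000325 + p_d*0.000000] = 0.016315
  V(2,+0) = exp(-r*dt) * [p_u*0.210711 + p_m*0.100000 + p_d*0.000325] = 0.100440
  V(2,+1) = exp(-r*dt) * [p_u*0.333678 + p_m*0.210711 + p_d*0.100000] = 0.210892
  V(2,+2) = exp(-r*dt) * [p_u*0.470259 + p_m*0.333678 + p_d*0.210711] = 0.333573
  V(1,-1) = exp(-r*dt) * [p_u*0.100440 + p_m*0.016315 + p_d*0.000052] = 0.027022
  V(1,+0) = exp(-r*dt) * [p_u*0.210892 + p_m*0.100440 + p_d*0.016315] = 0.103500
  V(1,+1) = exp(-r*dt) * [p_u*0.333573 + p_m*0.210892 + p_d*0.100440] = 0.211071
  V(0,+0) = exp(-r*dt) * [p_u*0.211071 + p_m*0.103500 + p_d*0.027022] = 0.107398


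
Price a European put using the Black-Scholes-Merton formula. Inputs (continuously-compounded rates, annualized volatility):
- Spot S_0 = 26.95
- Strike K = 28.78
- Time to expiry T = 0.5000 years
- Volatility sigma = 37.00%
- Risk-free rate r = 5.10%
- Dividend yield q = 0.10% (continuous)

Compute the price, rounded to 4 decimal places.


d1 = (ln(S/K) + (r - q + 0.5*sigma^2) * T) / (sigma * sqrt(T)) = -0.02473882
d2 = d1 - sigma * sqrt(T) = -0.28636832
exp(-rT) = 0.97482238; exp(-qT) = 0.99950012
P = K * exp(-rT) * N(-d2) - S_0 * exp(-qT) * N(-d1)
N(-d1) = 0.50986835; N(-d2) = 0.61270198
P = 28.7800 * 0.97482238 * 0.61270198 - 26.9500 * 0.99950012 * 0.50986835 = 3.4555

Answer: Price = 3.4555


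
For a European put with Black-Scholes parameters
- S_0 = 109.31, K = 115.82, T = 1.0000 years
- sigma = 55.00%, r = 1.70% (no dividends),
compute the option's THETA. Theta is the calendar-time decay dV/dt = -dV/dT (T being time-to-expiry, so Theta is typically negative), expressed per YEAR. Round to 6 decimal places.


Answer: Theta = -10.520909

Derivation:
d1 = 0.2007284009; d2 = -0.3492715991
phi(d1) = 0.3909856272; exp(-qT) = 1.0000000000; exp(-rT) = 0.9831436846
Theta = -S*exp(-qT)*phi(d1)*sigma/(2*sqrt(T)) + r*K*exp(-rT)*N(-d2) - q*S*exp(-qT)*N(-d1)
N(-d1) = 0.4204554755; N(-d2) = 0.6365572909; sqrt(T) = 1.0000000000
Term 1 = -109.3100 * 1.0000000000 * 0.3909856272 * 0.5500 / (2 * 1.0000000000) = -11.7531257000
Term 2 = 0.0170 * 115.8200 * 0.9831436846 * 0.6365572909 = 1.2322163655
Term 3 = 0 (no dividend yield, q = 0)
Theta = -11.7531257000 + (1.2322163655) + (0.0000000000) = -10.520909


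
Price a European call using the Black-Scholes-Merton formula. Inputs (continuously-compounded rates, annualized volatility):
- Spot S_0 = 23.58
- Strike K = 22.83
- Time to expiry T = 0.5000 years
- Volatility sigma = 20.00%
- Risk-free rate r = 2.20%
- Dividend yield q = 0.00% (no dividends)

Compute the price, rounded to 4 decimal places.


d1 = (ln(S/K) + (r - q + 0.5*sigma^2) * T) / (sigma * sqrt(T)) = 0.37705362
d2 = d1 - sigma * sqrt(T) = 0.23563227
exp(-rT) = 0.98906028; exp(-qT) = 1.00000000
C = S_0 * exp(-qT) * N(d1) - K * exp(-rT) * N(d2)
N(d1) = 0.64693312; N(d2) = 0.59314098
C = 23.5800 * 1.00000000 * 0.64693312 - 22.8300 * 0.98906028 * 0.59314098 = 1.8614

Answer: Price = 1.8614


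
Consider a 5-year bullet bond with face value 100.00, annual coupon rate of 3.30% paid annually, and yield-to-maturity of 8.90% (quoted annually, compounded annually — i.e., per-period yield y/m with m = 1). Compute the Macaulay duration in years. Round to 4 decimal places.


Answer: Macaulay duration = 4.6427 years

Derivation:
Coupon per period c = face * coupon_rate / m = 3.300000
Periods per year m = 1; per-period yield y/m = 0.089000
Number of cashflows N = 5
Cashflows (t years, CF_t, discount factor 1/(1+y/m)^(m*t), PV):
  t = 1.0000: CF_t = 3.300000, DF = 0.918274, PV = 3.030303
  t = 2.0000: CF_t = 3.300000, DF = 0.843226, PV = 2.782647
  t = 3.0000: CF_t = 3.300000, DF = 0.774313, PV = 2.555232
  t = 4.0000: CF_t = 3.300000, DF = 0.711031, PV = 2.346402
  t = 5.0000: CF_t = 103.300000, DF = 0.652921, PV = 67.446734
Price P = sum_t PV_t = 78.161318
Macaulay numerator sum_t t * PV_t:
  t * PV_t at t = 1.0000: 3.030303
  t * PV_t at t = 2.0000: 5.565295
  t * PV_t at t = 3.0000: 7.665695
  t * PV_t at t = 4.0000: 9.385608
  t * PV_t at t = 5.0000: 337.233669
Macaulay duration D = (sum_t t * PV_t) / P = 362.880570 / 78.161318 = 4.642713


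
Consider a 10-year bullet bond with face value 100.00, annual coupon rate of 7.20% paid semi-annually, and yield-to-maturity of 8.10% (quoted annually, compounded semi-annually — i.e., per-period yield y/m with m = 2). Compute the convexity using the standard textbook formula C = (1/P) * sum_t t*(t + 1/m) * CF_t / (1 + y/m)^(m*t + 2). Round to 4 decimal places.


Coupon per period c = face * coupon_rate / m = 3.600000
Periods per year m = 2; per-period yield y/m = 0.040500
Number of cashflows N = 20
Cashflows (t years, CF_t, discount factor 1/(1+y/m)^(m*t), PV):
  t = 0.5000: CF_t = 3.600000, DF = 0.961076, PV = 3.459875
  t = 1.0000: CF_t = 3.600000, DF = 0.923668, PV = 3.325204
  t = 1.5000: CF_t = 3.600000, DF = 0.887715, PV = 3.195775
  t = 2.0000: CF_t = 3.600000, DF = 0.853162, PV = 3.071384
  t = 2.5000: CF_t = 3.600000, DF = 0.819954, PV = 2.951835
  t = 3.0000: CF_t = 3.600000, DF = 0.788039, PV = 2.836939
  t = 3.5000: CF_t = 3.600000, DF = 0.757365, PV = 2.726515
  t = 4.0000: CF_t = 3.600000, DF = 0.727886, PV = 2.620389
  t = 4.5000: CF_t = 3.600000, DF = 0.699554, PV = 2.518394
  t = 5.0000: CF_t = 3.600000, DF = 0.672325, PV = 2.420369
  t = 5.5000: CF_t = 3.600000, DF = 0.646156, PV = 2.326160
  t = 6.0000: CF_t = 3.600000, DF = 0.621005, PV = 2.235617
  t = 6.5000: CF_t = 3.600000, DF = 0.596833, PV = 2.148599
  t = 7.0000: CF_t = 3.600000, DF = 0.573602, PV = 2.064968
  t = 7.5000: CF_t = 3.600000, DF = 0.551276, PV = 1.984592
  t = 8.0000: CF_t = 3.600000, DF = 0.529818, PV = 1.907345
  t = 8.5000: CF_t = 3.600000, DF = 0.509196, PV = 1.833104
  t = 9.0000: CF_t = 3.600000, DF = 0.489376, PV = 1.761753
  t = 9.5000: CF_t = 3.600000, DF = 0.470328, PV = 1.693179
  t = 10.0000: CF_t = 103.600000, DF = 0.452021, PV = 46.829343
Price P = sum_t PV_t = 93.911341
Convexity numerator sum_t t*(t + 1/m) * CF_t / (1+y/m)^(m*t + 2):
  t = 0.5000: term = 1.597888
  t = 1.0000: term = 4.607076
  t = 1.5000: term = 8.855505
  t = 2.0000: term = 14.184695
  t = 2.5000: term = 20.448863
  t = 3.0000: term = 27.514088
  t = 3.5000: term = 35.257521
  t = 4.0000: term = 43.566649
  t = 4.5000: term = 52.338598
  t = 5.0000: term = 61.479479
  t = 5.5000: term = 70.903772
  t = 6.0000: term = 80.533750
  t = 6.5000: term = 90.298935
  t = 7.0000: term = 100.135588
  t = 7.5000: term = 109.986229
  t = 8.0000: term = 119.799193
  t = 8.5000: term = 129.528200
  t = 9.0000: term = 139.131967
  t = 9.5000: term = 148.573834
  t = 10.0000: term = 4541.749682
Convexity = (1/P) * sum = 5800.491514 / 93.911341 = 61.765613

Answer: Convexity = 61.7656


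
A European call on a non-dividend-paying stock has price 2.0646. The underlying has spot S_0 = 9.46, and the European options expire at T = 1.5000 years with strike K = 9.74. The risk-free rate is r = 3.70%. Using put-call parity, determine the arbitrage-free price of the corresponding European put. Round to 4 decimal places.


Put-call parity: C - P = S_0 * exp(-qT) - K * exp(-rT).
S_0 * exp(-qT) = 9.4600 * 1.00000000 = 9.46000000
K * exp(-rT) = 9.7400 * 0.94601202 = 9.21415711
P = C - S*exp(-qT) + K*exp(-rT)
P = 2.0646 - 9.46000000 + 9.21415711 = 1.8188

Answer: Put price = 1.8188


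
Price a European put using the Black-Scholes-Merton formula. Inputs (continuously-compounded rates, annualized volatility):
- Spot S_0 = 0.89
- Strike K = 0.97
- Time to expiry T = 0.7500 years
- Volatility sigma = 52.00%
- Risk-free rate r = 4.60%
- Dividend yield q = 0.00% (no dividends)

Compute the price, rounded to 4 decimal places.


Answer: Price = 0.1874

Derivation:
d1 = (ln(S/K) + (r - q + 0.5*sigma^2) * T) / (sigma * sqrt(T)) = 0.11064117
d2 = d1 - sigma * sqrt(T) = -0.33969204
exp(-rT) = 0.96608834; exp(-qT) = 1.00000000
P = K * exp(-rT) * N(-d2) - S_0 * exp(-qT) * N(-d1)
N(-d1) = 0.45595045; N(-d2) = 0.63295577
P = 0.9700 * 0.96608834 * 0.63295577 - 0.8900 * 1.00000000 * 0.45595045 = 0.1874


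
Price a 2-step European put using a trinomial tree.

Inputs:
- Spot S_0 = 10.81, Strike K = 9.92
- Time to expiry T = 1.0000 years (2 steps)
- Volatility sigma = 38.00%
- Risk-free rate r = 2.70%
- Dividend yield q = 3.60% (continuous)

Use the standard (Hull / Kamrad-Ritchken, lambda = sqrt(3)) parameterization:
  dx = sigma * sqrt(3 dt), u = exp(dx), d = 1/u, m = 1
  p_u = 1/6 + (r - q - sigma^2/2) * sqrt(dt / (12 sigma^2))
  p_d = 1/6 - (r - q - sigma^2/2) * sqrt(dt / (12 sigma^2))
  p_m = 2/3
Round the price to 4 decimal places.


Answer: Price = V(0,0) = 1.0985

Derivation:
dt = T/N = 0.500000; dx = sigma*sqrt(3*dt) = 0.465403
u = exp(dx) = 1.592656; d = 1/u = 0.627882
p_u = 0.123049, p_m = 0.666667, p_d = 0.210285
Discount per step: exp(-r*dt) = 0.986591
Stock lattice S(k, j) with j the centered position index:
  k=0: S(0,+0) = 10.8100
  k=1: S(1,-1) = 6.7874; S(1,+0) = 10.8100; S(1,+1) = 17.2166
  k=2: S(2,-2) = 4.2617; S(2,-1) = 6.7874; S(2,+0) = 10.8100; S(2,+1) = 17.2166; S(2,+2) = 27.4201
Terminal payoffs V(N, j) = max(K - S_T, 0):
  V(2,-2) = 5.658311; V(2,-1) = 3.132596; V(2,+0) = 0.000000; V(2,+1) = 0.000000; V(2,+2) = 0.000000
Backward induction: V(k, j) = exp(-r*dt) * [p_u * V(k+1, j+1) + p_m * V(k+1, j) + p_d * V(k+1, j-1)]
  V(1,-1) = exp(-r*dt) * [p_u*0.000000 + p_m*3.132596 + p_d*5.658311] = 3.234295
  V(1,+0) = exp(-r*dt) * [p_u*0.000000 + p_m*0.000000 + p_d*3.132596] = 0.649904
  V(1,+1) = exp(-r*dt) * [p_u*0.000000 + p_m*0.000000 + p_d*0.000000] = 0.000000
  V(0,+0) = exp(-r*dt) * [p_u*0.000000 + p_m*0.649904 + p_d*3.234295] = 1.098462


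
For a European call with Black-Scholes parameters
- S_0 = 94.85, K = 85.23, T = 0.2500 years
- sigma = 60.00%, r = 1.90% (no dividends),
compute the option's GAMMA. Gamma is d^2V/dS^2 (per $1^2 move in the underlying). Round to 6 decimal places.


Answer: Gamma = 0.012232

Derivation:
d1 = 0.5223107062; d2 = 0.2223107062
phi(d1) = 0.3480730978; exp(-qT) = 1.0000000000; exp(-rT) = 0.9952612634
Gamma = exp(-qT) * phi(d1) / (S * sigma * sqrt(T)) = 1.0000000000 * 0.3480730978 / (94.8500 * 0.6000 * 0.5000000000) = 0.012232


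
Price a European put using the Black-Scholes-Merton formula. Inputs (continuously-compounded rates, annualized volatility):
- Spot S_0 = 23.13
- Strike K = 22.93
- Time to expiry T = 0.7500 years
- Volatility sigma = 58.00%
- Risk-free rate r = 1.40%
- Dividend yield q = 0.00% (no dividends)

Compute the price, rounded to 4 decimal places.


d1 = (ln(S/K) + (r - q + 0.5*sigma^2) * T) / (sigma * sqrt(T)) = 0.28934084
d2 = d1 - sigma * sqrt(T) = -0.21295390
exp(-rT) = 0.98955493; exp(-qT) = 1.00000000
P = K * exp(-rT) * N(-d2) - S_0 * exp(-qT) * N(-d1)
N(-d1) = 0.38616028; N(-d2) = 0.58431854
P = 22.9300 * 0.98955493 * 0.58431854 - 23.1300 * 1.00000000 * 0.38616028 = 4.3266

Answer: Price = 4.3266


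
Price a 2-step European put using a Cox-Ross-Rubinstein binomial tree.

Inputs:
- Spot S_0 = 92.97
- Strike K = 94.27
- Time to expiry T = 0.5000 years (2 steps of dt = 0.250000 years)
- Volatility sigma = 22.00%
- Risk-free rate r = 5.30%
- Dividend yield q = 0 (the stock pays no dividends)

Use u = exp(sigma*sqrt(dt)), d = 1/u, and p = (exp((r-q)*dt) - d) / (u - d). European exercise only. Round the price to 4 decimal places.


dt = T/N = 0.250000
u = exp(sigma*sqrt(dt)) = 1.116278; d = 1/u = 0.895834
p = (exp((r-q)*dt) - d) / (u - d) = 0.533034
Discount per step: exp(-r*dt) = 0.986837
Stock lattice S(k, i) with i counting down-moves:
  k=0: S(0,0) = 92.9700
  k=1: S(1,0) = 103.7804; S(1,1) = 83.2857
  k=2: S(2,0) = 115.8478; S(2,1) = 92.9700; S(2,2) = 74.6102
Terminal payoffs V(N, i) = max(K - S_T, 0):
  V(2,0) = 0.000000; V(2,1) = 1.300000; V(2,2) = 19.659827
Backward induction: V(k, i) = exp(-r*dt) * [p * V(k+1, i) + (1-p) * V(k+1, i+1)].
  V(1,0) = exp(-r*dt) * [p*0.000000 + (1-p)*1.300000] = 0.599066
  V(1,1) = exp(-r*dt) * [p*1.300000 + (1-p)*19.659827] = 9.743462
  V(0,0) = exp(-r*dt) * [p*0.599066 + (1-p)*9.743462] = 4.805100

Answer: Price = V(0,0) = 4.8051


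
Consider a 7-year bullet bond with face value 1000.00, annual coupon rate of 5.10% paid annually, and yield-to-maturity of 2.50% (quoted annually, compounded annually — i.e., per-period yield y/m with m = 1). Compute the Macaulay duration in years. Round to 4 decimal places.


Answer: Macaulay duration = 6.1388 years

Derivation:
Coupon per period c = face * coupon_rate / m = 51.000000
Periods per year m = 1; per-period yield y/m = 0.025000
Number of cashflows N = 7
Cashflows (t years, CF_t, discount factor 1/(1+y/m)^(m*t), PV):
  t = 1.0000: CF_t = 51.000000, DF = 0.975610, PV = 49.756098
  t = 2.0000: CF_t = 51.000000, DF = 0.951814, PV = 48.542534
  t = 3.0000: CF_t = 51.000000, DF = 0.928599, PV = 47.358570
  t = 4.0000: CF_t = 51.000000, DF = 0.905951, PV = 46.203483
  t = 5.0000: CF_t = 51.000000, DF = 0.883854, PV = 45.076569
  t = 6.0000: CF_t = 51.000000, DF = 0.862297, PV = 43.977140
  t = 7.0000: CF_t = 1051.000000, DF = 0.841265, PV = 884.169762
Price P = sum_t PV_t = 1165.084156
Macaulay numerator sum_t t * PV_t:
  t * PV_t at t = 1.0000: 49.756098
  t * PV_t at t = 2.0000: 97.085068
  t * PV_t at t = 3.0000: 142.075710
  t * PV_t at t = 4.0000: 184.813932
  t * PV_t at t = 5.0000: 225.382843
  t * PV_t at t = 6.0000: 263.862841
  t * PV_t at t = 7.0000: 6189.188335
Macaulay duration D = (sum_t t * PV_t) / P = 7152.164826 / 1165.084156 = 6.138754


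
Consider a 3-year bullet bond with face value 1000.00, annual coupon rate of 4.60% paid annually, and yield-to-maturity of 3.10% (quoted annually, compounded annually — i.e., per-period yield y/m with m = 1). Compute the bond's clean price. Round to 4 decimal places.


Coupon per period c = face * coupon_rate / m = 46.000000
Periods per year m = 1; per-period yield y/m = 0.031000
Number of cashflows N = 3
Cashflows (t years, CF_t, discount factor 1/(1+y/m)^(m*t), PV):
  t = 1.0000: CF_t = 46.000000, DF = 0.969932, PV = 44.616877
  t = 2.0000: CF_t = 46.000000, DF = 0.940768, PV = 43.275341
  t = 3.0000: CF_t = 1046.000000, DF = 0.912481, PV = 954.455508
Price P = sum_t PV_t = 1042.347726

Answer: Price = 1042.3477


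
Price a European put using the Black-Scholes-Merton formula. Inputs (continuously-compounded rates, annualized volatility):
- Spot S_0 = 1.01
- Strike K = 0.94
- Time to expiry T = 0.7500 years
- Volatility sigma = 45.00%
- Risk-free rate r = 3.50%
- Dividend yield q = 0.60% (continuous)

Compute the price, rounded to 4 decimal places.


d1 = (ln(S/K) + (r - q + 0.5*sigma^2) * T) / (sigma * sqrt(T)) = 0.43497116
d2 = d1 - sigma * sqrt(T) = 0.04525973
exp(-rT) = 0.97409154; exp(-qT) = 0.99551011
P = K * exp(-rT) * N(-d2) - S_0 * exp(-qT) * N(-d1)
N(-d1) = 0.33179168; N(-d2) = 0.48195014
P = 0.9400 * 0.97409154 * 0.48195014 - 1.0100 * 0.99551011 * 0.33179168 = 0.1077

Answer: Price = 0.1077


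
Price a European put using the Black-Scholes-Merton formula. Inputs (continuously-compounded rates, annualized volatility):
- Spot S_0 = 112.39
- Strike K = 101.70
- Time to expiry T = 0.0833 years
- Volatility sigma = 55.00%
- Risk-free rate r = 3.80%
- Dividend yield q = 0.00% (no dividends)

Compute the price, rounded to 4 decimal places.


Answer: Price = 2.6300

Derivation:
d1 = (ln(S/K) + (r - q + 0.5*sigma^2) * T) / (sigma * sqrt(T)) = 0.72894358
d2 = d1 - sigma * sqrt(T) = 0.57020401
exp(-rT) = 0.99683960; exp(-qT) = 1.00000000
P = K * exp(-rT) * N(-d2) - S_0 * exp(-qT) * N(-d1)
N(-d1) = 0.23301809; N(-d2) = 0.28426967
P = 101.7000 * 0.99683960 * 0.28426967 - 112.3900 * 1.00000000 * 0.23301809 = 2.6300


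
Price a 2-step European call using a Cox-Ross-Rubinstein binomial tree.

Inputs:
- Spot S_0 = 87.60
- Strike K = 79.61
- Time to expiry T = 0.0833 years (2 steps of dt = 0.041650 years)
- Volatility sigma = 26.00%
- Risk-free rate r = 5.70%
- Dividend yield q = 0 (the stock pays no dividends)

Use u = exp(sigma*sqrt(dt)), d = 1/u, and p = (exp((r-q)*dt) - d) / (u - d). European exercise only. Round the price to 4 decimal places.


Answer: Price = V(0,0) = 8.5662

Derivation:
dt = T/N = 0.041650
u = exp(sigma*sqrt(dt)) = 1.054495; d = 1/u = 0.948322
p = (exp((r-q)*dt) - d) / (u - d) = 0.509124
Discount per step: exp(-r*dt) = 0.997629
Stock lattice S(k, i) with i counting down-moves:
  k=0: S(0,0) = 87.6000
  k=1: S(1,0) = 92.3737; S(1,1) = 83.0730
  k=2: S(2,0) = 97.4076; S(2,1) = 87.6000; S(2,2) = 78.7799
Terminal payoffs V(N, i) = max(S_T - K, 0):
  V(2,0) = 17.797608; V(2,1) = 7.990000; V(2,2) = 0.000000
Backward induction: V(k, i) = exp(-r*dt) * [p * V(k+1, i) + (1-p) * V(k+1, i+1)].
  V(1,0) = exp(-r*dt) * [p*17.797608 + (1-p)*7.990000] = 12.952507
  V(1,1) = exp(-r*dt) * [p*7.990000 + (1-p)*0.000000] = 4.058258
  V(0,0) = exp(-r*dt) * [p*12.952507 + (1-p)*4.058258] = 8.566177


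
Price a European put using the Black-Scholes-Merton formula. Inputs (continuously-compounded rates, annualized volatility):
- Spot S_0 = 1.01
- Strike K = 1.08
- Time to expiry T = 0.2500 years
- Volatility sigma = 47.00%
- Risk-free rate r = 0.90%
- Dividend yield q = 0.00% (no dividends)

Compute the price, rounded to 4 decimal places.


d1 = (ln(S/K) + (r - q + 0.5*sigma^2) * T) / (sigma * sqrt(T)) = -0.15807749
d2 = d1 - sigma * sqrt(T) = -0.39307749
exp(-rT) = 0.99775253; exp(-qT) = 1.00000000
P = K * exp(-rT) * N(-d2) - S_0 * exp(-qT) * N(-d1)
N(-d1) = 0.56280213; N(-d2) = 0.65286888
P = 1.0800 * 0.99775253 * 0.65286888 - 1.0100 * 1.00000000 * 0.56280213 = 0.1351

Answer: Price = 0.1351


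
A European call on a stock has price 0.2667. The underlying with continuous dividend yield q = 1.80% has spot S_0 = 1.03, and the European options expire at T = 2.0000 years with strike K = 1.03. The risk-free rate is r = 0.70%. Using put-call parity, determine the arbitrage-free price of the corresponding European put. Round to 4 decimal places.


Answer: Put price = 0.2888

Derivation:
Put-call parity: C - P = S_0 * exp(-qT) - K * exp(-rT).
S_0 * exp(-qT) = 1.0300 * 0.96464029 = 0.99357950
K * exp(-rT) = 1.0300 * 0.98609754 = 1.01568047
P = C - S*exp(-qT) + K*exp(-rT)
P = 0.2667 - 0.99357950 + 1.01568047 = 0.2888
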